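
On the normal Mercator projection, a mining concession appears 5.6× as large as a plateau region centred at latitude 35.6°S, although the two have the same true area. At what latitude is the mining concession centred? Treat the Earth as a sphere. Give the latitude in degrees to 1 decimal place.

69.9°

For equal true areas on Mercator, apparent areas scale as sec²φ, so the ratio is cos²φ₂ / cos²φ₁.
cos²φ₂ / cos²φ₁ = 5.6  ⇒  cos φ₁ = cos 35.6° / √5.6 = 0.8131/2.366 = 0.3436.
φ₁ = arccos(0.3436) ≈ 69.9°.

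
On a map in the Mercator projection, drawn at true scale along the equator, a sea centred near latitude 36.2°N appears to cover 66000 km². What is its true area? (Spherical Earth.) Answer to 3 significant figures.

43000 km²

For Mercator, h = k = sec φ (a conformal cylindrical projection has a single point scale, 1/cos φ).
Areal scale = k² = sec²φ = 1/cos²(36.2°) = 1/0.8070² = 1.536.
True area = apparent / (areal scale) = 66000 / 1.536 ≈ 43000 km².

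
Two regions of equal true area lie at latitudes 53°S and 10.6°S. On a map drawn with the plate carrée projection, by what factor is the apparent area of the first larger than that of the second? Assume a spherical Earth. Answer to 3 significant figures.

In the plate carrée (x = Rλ, y = Rφ), meridians are true-scale (h = 1) and parallels are stretched by k = sec φ.
Areal scale at 53°: h·k = 1.000 × 1.662 = 1.662.
Areal scale at 10.6°: h·k = 1.000 × 1.017 = 1.017.
Ratio = 1.662/1.017 ≈ 1.63.

1.63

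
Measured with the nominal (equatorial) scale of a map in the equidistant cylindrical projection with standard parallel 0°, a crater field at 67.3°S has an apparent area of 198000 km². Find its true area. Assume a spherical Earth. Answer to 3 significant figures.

Plate carrée maps x = Rλ, y = Rφ. The meridian scale is h = 1 and the parallel scale is k = 1/cos φ = sec φ.
Areal scale = h·k = 1 × sec φ; at 67.3°, h = 1.000, k = 2.591, so h·k = 2.591.
True area = apparent / (areal scale) = 198000 / 2.591 ≈ 76400 km².

76400 km²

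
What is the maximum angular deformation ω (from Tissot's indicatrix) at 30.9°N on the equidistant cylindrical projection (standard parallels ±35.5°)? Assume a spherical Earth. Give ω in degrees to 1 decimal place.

In the equirectangular projection with standard parallel φ₀ = 35.5° (x = Rλ cos φ₀, y = Rφ), meridians are true-scale (h = 1) and the parallel scale is k = cos φ₀ / cos φ.
At 30.9°: h = 1.000, k = 0.9488; principal scales a = 1.000, b = 0.9488.
sin(ω/2) = (a − b)/(a + b) = 0.05122/1.949 = 0.02628, so ω = 2 arcsin(0.02628) ≈ 3.0°.

3.0°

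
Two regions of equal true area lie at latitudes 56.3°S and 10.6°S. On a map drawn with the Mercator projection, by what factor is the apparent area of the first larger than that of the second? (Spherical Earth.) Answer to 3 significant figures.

Mercator areal scale is sec²φ.
At 56.3°: sec²(56.3°) = 1/0.5548² = 3.248.
At 10.6°: sec²(10.6°) = 1/0.9829² = 1.035.
Ratio = 3.248/1.035 = cos²(10.6°)/cos²(56.3°) ≈ 3.14.

3.14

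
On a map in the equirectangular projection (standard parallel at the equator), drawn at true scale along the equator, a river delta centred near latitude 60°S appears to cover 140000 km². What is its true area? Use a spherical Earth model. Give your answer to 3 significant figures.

70000 km²

Plate carrée maps x = Rλ, y = Rφ. The meridian scale is h = 1 and the parallel scale is k = 1/cos φ = sec φ.
Areal scale = h·k = 1 × sec φ; at 60°, h = 1.000, k = 2.000, so h·k = 2.000.
True area = apparent / (areal scale) = 140000 / 2.000 ≈ 70000 km².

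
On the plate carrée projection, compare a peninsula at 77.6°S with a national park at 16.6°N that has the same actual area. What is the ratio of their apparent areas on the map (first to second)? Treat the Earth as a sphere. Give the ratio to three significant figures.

4.46

In the plate carrée (x = Rλ, y = Rφ), meridians are true-scale (h = 1) and parallels are stretched by k = sec φ.
Areal scale at 77.6°: h·k = 1.000 × 4.657 = 4.657.
Areal scale at 16.6°: h·k = 1.000 × 1.043 = 1.043.
Ratio = 4.657/1.043 ≈ 4.46.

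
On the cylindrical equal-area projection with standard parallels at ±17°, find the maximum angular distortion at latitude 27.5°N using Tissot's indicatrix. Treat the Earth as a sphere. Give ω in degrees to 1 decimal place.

8.6°

For cylindrical equal-area with standard parallel φ₀, h = cos φ / cos φ₀ and k = cos φ₀ / cos φ, so h·k = 1.
At 27.5°: h = 0.9275, k = 1.078; principal scales a = 1.078, b = 0.9275.
sin(ω/2) = (a − b)/(a + b) = 0.1506/2.006 = 0.07508, so ω = 2 arcsin(0.07508) ≈ 8.6°.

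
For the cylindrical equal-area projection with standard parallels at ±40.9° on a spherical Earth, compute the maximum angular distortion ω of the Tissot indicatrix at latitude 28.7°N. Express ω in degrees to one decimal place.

17.0°

Cylindrical equal-area (φ₀ = 40.9°): h = cos φ / cos 40.9° along meridians, k = cos 40.9° / cos φ along parallels; h·k = 1.
At 28.7°: h = 1.160, k = 0.8617; principal scales a = 1.160, b = 0.8617.
sin(ω/2) = (a − b)/(a + b) = 0.2988/2.022 = 0.1477, so ω = 2 arcsin(0.1477) ≈ 17.0°.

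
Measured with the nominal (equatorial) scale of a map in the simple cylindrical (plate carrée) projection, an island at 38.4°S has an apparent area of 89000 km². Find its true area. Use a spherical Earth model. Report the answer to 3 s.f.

69700 km²

In the plate carrée (x = Rλ, y = Rφ), meridians are true-scale (h = 1) and parallels are stretched by k = sec φ.
Areal scale = h·k = 1 × sec φ; at 38.4°, h = 1.000, k = 1.276, so h·k = 1.276.
True area = apparent / (areal scale) = 89000 / 1.276 ≈ 69700 km².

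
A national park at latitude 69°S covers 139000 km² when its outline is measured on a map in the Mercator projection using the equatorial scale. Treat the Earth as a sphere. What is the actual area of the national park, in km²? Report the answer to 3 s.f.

The Mercator projection is conformal; its linear scale factor is the same in every direction and equals sec φ = 1/cos φ.
Areal scale = k² = sec²φ = 1/cos²(69°) = 1/0.3584² = 7.786.
True area = apparent / (areal scale) = 139000 / 7.786 ≈ 17900 km².

17900 km²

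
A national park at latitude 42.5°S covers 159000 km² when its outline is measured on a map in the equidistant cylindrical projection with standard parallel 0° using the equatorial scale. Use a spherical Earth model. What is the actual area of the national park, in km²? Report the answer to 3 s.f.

117000 km²

For the equirectangular projection with φ₀ = 0 (plate carrée), h = 1 along meridians and k = sec φ along parallels.
Areal scale = h·k = 1 × sec φ; at 42.5°, h = 1.000, k = 1.356, so h·k = 1.356.
True area = apparent / (areal scale) = 159000 / 1.356 ≈ 117000 km².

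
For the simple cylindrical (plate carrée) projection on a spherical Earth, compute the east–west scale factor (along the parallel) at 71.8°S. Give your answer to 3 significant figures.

3.20

In the plate carrée (x = Rλ, y = Rφ), meridians are true-scale (h = 1) and parallels are stretched by k = sec φ.
k = 1/cos 71.8° = 1/0.3123 = 3.202.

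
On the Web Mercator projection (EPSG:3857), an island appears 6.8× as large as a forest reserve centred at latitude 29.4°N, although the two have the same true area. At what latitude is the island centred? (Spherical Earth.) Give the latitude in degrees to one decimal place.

70.5°

Mercator areal scale is sec²φ, so apparent-area ratio = sec²φ₁ / sec²φ₂ = cos²φ₂ / cos²φ₁.
cos²φ₂ / cos²φ₁ = 6.8  ⇒  cos φ₁ = cos 29.4° / √6.8 = 0.8712/2.608 = 0.3341.
φ₁ = arccos(0.3341) ≈ 70.5°.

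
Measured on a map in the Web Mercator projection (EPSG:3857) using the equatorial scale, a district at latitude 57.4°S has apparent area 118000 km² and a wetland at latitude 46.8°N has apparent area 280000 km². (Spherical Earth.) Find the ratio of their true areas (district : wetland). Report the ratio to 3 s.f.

0.261

On Mercator the areal scale is sec²φ, so true area = apparent × cos²φ.
True area of district: 118000 × cos²(57.4°) = 118000 × 0.2903 = 34250 km².
True area of wetland: 280000 × cos²(46.8°) = 280000 × 0.4686 = 131200 km².
Ratio = 34250 / 131200 ≈ 0.261.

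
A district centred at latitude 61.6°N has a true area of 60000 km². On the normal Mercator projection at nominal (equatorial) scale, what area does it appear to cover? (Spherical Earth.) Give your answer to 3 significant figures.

The Mercator projection is conformal; its linear scale factor is the same in every direction and equals sec φ = 1/cos φ.
Areal scale = k² = sec²φ = 1/cos²(61.6°) = 1/0.4756² = 4.421.
Apparent area = 60000 × 4.421 ≈ 265000 km².

265000 km²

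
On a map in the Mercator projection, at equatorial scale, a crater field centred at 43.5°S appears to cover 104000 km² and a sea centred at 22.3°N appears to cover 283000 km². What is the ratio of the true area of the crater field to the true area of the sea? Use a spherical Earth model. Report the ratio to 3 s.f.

0.226

Mercator's areal exaggeration is sec²φ; hence true area = (apparent area) · cos²φ.
True area of crater field: 104000 × cos²(43.5°) = 104000 × 0.5262 = 54720 km².
True area of sea: 283000 × cos²(22.3°) = 283000 × 0.8560 = 242300 km².
Ratio = 54720 / 242300 ≈ 0.226.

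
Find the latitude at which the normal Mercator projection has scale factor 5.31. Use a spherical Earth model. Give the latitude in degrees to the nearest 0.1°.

79.1°

Mercator scale is k = sec φ = 1/cos φ.
1/cos φ = 5.31  ⇒  cos φ = 0.1883  ⇒  φ = arccos(0.1883) ≈ 79.1°.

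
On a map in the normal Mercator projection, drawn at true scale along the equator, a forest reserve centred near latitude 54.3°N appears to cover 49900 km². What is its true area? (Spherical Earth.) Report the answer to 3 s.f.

For Mercator, h = k = sec φ (a conformal cylindrical projection has a single point scale, 1/cos φ).
Areal scale = k² = sec²φ = 1/cos²(54.3°) = 1/0.5835² = 2.937.
True area = apparent / (areal scale) = 49900 / 2.937 ≈ 17000 km².

17000 km²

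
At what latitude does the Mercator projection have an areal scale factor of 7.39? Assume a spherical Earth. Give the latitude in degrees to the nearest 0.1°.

Mercator areal scale is sec²φ.
sec²φ = 7.39  ⇒  cos²φ = 0.1353  ⇒  cos φ = 0.3679.
φ = arccos(0.3679) ≈ 68.4°.

68.4°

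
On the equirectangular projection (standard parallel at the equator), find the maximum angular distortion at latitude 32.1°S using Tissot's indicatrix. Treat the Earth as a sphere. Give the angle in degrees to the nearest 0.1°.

For the equirectangular projection with φ₀ = 0 (plate carrée), h = 1 along meridians and k = sec φ along parallels.
At 32.1°: h = 1.000, k = 1.180; principal scales a = 1.180, b = 1.000.
sin(ω/2) = (a − b)/(a + b) = 0.1805/2.180 = 0.08277, so ω = 2 arcsin(0.08277) ≈ 9.5°.

9.5°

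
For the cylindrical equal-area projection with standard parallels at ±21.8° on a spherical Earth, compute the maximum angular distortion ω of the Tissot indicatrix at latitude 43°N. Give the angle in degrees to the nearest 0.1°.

27.1°

Cylindrical equal-area (φ₀ = 21.8°): h = cos φ / cos 21.8° along meridians, k = cos 21.8° / cos φ along parallels; h·k = 1.
At 43°: h = 0.7877, k = 1.270; principal scales a = 1.270, b = 0.7877.
sin(ω/2) = (a − b)/(a + b) = 0.4819/2.057 = 0.2342, so ω = 2 arcsin(0.2342) ≈ 27.1°.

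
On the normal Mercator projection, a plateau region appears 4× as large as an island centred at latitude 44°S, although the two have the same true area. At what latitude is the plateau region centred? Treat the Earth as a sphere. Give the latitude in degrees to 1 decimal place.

68.9°

Mercator areal scale is sec²φ, so apparent-area ratio = sec²φ₁ / sec²φ₂ = cos²φ₂ / cos²φ₁.
cos²φ₂ / cos²φ₁ = 4  ⇒  cos φ₁ = cos 44° / √4 = 0.7193/2.000 = 0.3597.
φ₁ = arccos(0.3597) ≈ 68.9°.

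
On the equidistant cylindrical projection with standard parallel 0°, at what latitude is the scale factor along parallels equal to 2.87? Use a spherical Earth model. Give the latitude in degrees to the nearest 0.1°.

69.6°

Plate carrée: h = 1, k = sec φ along parallels.
sec φ = 2.87  ⇒  cos φ = 0.3484  ⇒  φ ≈ 69.6°.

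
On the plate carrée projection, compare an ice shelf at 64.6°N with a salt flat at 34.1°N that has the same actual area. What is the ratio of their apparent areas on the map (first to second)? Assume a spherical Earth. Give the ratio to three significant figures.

For the equirectangular projection with φ₀ = 0 (plate carrée), h = 1 along meridians and k = sec φ along parallels.
Areal scale at 64.6°: h·k = 1.000 × 2.331 = 2.331.
Areal scale at 34.1°: h·k = 1.000 × 1.208 = 1.208.
Ratio = 2.331/1.208 ≈ 1.93.

1.93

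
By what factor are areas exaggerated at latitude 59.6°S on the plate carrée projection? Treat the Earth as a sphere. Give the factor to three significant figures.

For the equirectangular projection with φ₀ = 0 (plate carrée), h = 1 along meridians and k = sec φ along parallels.
Areal scale = h·k = 1 × sec φ; at 59.6°, h = 1.000, k = 1.976, so h·k = 1.976.

1.98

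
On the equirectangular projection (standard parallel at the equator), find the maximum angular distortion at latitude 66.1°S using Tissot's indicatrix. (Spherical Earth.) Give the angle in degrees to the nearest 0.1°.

Plate carrée maps x = Rλ, y = Rφ. The meridian scale is h = 1 and the parallel scale is k = 1/cos φ = sec φ.
At 66.1°: h = 1.000, k = 2.468; principal scales a = 2.468, b = 1.000.
sin(ω/2) = (a − b)/(a + b) = 1.468/3.468 = 0.4233, so ω = 2 arcsin(0.4233) ≈ 50.1°.

50.1°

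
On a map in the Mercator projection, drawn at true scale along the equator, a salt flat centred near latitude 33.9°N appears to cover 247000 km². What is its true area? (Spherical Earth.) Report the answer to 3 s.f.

170000 km²

The Mercator projection is conformal; its linear scale factor is the same in every direction and equals sec φ = 1/cos φ.
Areal scale = k² = sec²φ = 1/cos²(33.9°) = 1/0.8300² = 1.452.
True area = apparent / (areal scale) = 247000 / 1.452 ≈ 170000 km².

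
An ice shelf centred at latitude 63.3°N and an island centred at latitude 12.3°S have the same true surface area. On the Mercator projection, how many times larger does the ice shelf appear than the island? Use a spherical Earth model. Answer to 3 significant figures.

4.73

On Mercator, area is exaggerated by sec²φ = 1/cos²φ.
At 63.3°: sec²(63.3°) = 1/0.4493² = 4.953.
At 12.3°: sec²(12.3°) = 1/0.9770² = 1.048.
Ratio = 4.953/1.048 = cos²(12.3°)/cos²(63.3°) ≈ 4.73.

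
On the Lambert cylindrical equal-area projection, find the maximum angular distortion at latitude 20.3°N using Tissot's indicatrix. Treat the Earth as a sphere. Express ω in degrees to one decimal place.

The Lambert cylindrical equal-area projection is the cylindrical equal-area projection with its standard parallel at the equator (φ₀ = 0). A cylindrical equal-area projection with standard parallel φ₀ has meridian scale h = cos φ / cos φ₀ and parallel scale k = cos φ₀ / cos φ (so areas are preserved, h·k = 1).
At 20.3°: h = 0.9379, k = 1.066; principal scales a = 1.066, b = 0.9379.
sin(ω/2) = (a − b)/(a + b) = 0.1283/2.004 = 0.06404, so ω = 2 arcsin(0.06404) ≈ 7.3°.

7.3°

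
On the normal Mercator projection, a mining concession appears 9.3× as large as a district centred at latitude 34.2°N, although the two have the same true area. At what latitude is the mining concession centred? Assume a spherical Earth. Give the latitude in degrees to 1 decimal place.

For equal true areas on Mercator, apparent areas scale as sec²φ, so the ratio is cos²φ₂ / cos²φ₁.
cos²φ₂ / cos²φ₁ = 9.3  ⇒  cos φ₁ = cos 34.2° / √9.3 = 0.8271/3.050 = 0.2712.
φ₁ = arccos(0.2712) ≈ 74.3°.

74.3°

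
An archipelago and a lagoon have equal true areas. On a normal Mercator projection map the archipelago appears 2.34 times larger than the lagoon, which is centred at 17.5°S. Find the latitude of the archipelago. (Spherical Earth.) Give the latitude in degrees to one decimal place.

51.4°

For equal true areas on Mercator, apparent areas scale as sec²φ, so the ratio is cos²φ₂ / cos²φ₁.
cos²φ₂ / cos²φ₁ = 2.34  ⇒  cos φ₁ = cos 17.5° / √2.34 = 0.9537/1.530 = 0.6235.
φ₁ = arccos(0.6235) ≈ 51.4°.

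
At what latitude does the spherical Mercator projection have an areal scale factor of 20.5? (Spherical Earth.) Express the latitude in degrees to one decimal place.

Mercator areal scale is sec²φ.
sec²φ = 20.5  ⇒  cos²φ = 0.04878  ⇒  cos φ = 0.2209.
φ = arccos(0.2209) ≈ 77.2°.

77.2°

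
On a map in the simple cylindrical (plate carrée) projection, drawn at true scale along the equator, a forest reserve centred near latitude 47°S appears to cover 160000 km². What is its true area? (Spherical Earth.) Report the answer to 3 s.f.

Plate carrée maps x = Rλ, y = Rφ. The meridian scale is h = 1 and the parallel scale is k = 1/cos φ = sec φ.
Areal scale = h·k = 1 × sec φ; at 47°, h = 1.000, k = 1.466, so h·k = 1.466.
True area = apparent / (areal scale) = 160000 / 1.466 ≈ 109000 km².

109000 km²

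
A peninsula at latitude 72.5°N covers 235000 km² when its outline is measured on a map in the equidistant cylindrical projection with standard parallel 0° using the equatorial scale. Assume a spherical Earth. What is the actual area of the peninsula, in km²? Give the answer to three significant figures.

For the equirectangular projection with φ₀ = 0 (plate carrée), h = 1 along meridians and k = sec φ along parallels.
Areal scale = h·k = 1 × sec φ; at 72.5°, h = 1.000, k = 3.326, so h·k = 3.326.
True area = apparent / (areal scale) = 235000 / 3.326 ≈ 70700 km².

70700 km²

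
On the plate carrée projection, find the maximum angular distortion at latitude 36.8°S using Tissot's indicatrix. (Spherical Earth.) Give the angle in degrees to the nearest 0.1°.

For the equirectangular projection with φ₀ = 0 (plate carrée), h = 1 along meridians and k = sec φ along parallels.
At 36.8°: h = 1.000, k = 1.249; principal scales a = 1.249, b = 1.000.
sin(ω/2) = (a − b)/(a + b) = 0.2489/2.249 = 0.1107, so ω = 2 arcsin(0.1107) ≈ 12.7°.

12.7°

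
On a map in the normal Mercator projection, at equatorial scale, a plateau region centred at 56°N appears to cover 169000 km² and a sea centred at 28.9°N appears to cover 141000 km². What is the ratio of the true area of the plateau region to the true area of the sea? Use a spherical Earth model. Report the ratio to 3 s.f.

0.489

Since Mercator area scale is 1/cos²φ, the true area equals the apparent area multiplied by cos²φ.
True area of plateau region: 169000 × cos²(56°) = 169000 × 0.3127 = 52850 km².
True area of sea: 141000 × cos²(28.9°) = 141000 × 0.7664 = 108100 km².
Ratio = 52850 / 108100 ≈ 0.489.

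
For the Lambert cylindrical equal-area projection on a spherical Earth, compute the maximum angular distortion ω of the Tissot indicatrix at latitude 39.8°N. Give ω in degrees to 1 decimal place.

29.9°

The Lambert cylindrical equal-area projection is the cylindrical equal-area projection with its standard parallel at the equator (φ₀ = 0). For cylindrical equal-area with standard parallel φ₀, h = cos φ / cos φ₀ and k = cos φ₀ / cos φ, so h·k = 1.
At 39.8°: h = 0.7683, k = 1.302; principal scales a = 1.302, b = 0.7683.
sin(ω/2) = (a − b)/(a + b) = 0.5333/2.070 = 0.2577, so ω = 2 arcsin(0.2577) ≈ 29.9°.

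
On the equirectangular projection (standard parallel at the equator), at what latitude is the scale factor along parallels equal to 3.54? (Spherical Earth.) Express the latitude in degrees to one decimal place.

Plate carrée: h = 1, k = sec φ along parallels.
sec φ = 3.54  ⇒  cos φ = 0.2825  ⇒  φ ≈ 73.6°.

73.6°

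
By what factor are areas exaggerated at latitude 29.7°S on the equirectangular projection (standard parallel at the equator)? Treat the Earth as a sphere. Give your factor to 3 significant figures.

In the plate carrée (x = Rλ, y = Rφ), meridians are true-scale (h = 1) and parallels are stretched by k = sec φ.
Areal scale = h·k = 1 × sec φ; at 29.7°, h = 1.000, k = 1.151, so h·k = 1.151.

1.15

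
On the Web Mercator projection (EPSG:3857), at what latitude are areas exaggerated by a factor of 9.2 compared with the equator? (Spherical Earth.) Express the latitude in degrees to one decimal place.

Mercator areal scale is sec²φ.
sec²φ = 9.2  ⇒  cos²φ = 0.1087  ⇒  cos φ = 0.3297.
φ = arccos(0.3297) ≈ 70.8°.

70.8°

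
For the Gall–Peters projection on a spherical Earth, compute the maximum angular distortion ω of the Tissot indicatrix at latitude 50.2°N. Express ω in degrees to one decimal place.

Gall–Peters is a cylindrical equal-area projection with standard parallels at ±45°. A cylindrical equal-area projection with standard parallel φ₀ has meridian scale h = cos φ / cos φ₀ and parallel scale k = cos φ₀ / cos φ (so areas are preserved, h·k = 1).
At 50.2°: h = 0.9053, k = 1.105; principal scales a = 1.105, b = 0.9053.
sin(ω/2) = (a − b)/(a + b) = 0.1994/2.010 = 0.09921, so ω = 2 arcsin(0.09921) ≈ 11.4°.

11.4°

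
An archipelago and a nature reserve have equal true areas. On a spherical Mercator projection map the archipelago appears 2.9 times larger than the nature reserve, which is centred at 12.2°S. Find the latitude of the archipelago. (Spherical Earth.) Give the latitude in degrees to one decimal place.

Mercator areal scale is sec²φ, so apparent-area ratio = sec²φ₁ / sec²φ₂ = cos²φ₂ / cos²φ₁.
cos²φ₂ / cos²φ₁ = 2.9  ⇒  cos φ₁ = cos 12.2° / √2.9 = 0.9774/1.703 = 0.5740.
φ₁ = arccos(0.5740) ≈ 55.0°.

55.0°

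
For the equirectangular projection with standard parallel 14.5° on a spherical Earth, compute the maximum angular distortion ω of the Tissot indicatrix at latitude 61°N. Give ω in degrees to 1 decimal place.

38.9°

The equidistant cylindrical projection with φ₀ = 14.5° has h = 1 (meridians true) and k = cos φ₀ / cos φ along parallels.
At 61°: h = 1.000, k = 1.997; principal scales a = 1.997, b = 1.000.
sin(ω/2) = (a − b)/(a + b) = 0.9970/2.997 = 0.3327, so ω = 2 arcsin(0.3327) ≈ 38.9°.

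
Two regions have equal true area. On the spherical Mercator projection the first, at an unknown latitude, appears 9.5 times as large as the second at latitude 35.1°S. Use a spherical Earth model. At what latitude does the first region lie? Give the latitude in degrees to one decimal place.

74.6°

On Mercator, (apparent₁)/(apparent₂) = sec²φ₁ / sec²φ₂ when true areas are equal.
cos²φ₂ / cos²φ₁ = 9.5  ⇒  cos φ₁ = cos 35.1° / √9.5 = 0.8181/3.082 = 0.2654.
φ₁ = arccos(0.2654) ≈ 74.6°.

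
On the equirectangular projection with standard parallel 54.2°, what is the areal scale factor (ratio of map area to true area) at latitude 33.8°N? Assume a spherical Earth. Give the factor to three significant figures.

0.704

In the equirectangular projection with standard parallel φ₀ = 54.2° (x = Rλ cos φ₀, y = Rφ), meridians are true-scale (h = 1) and the parallel scale is k = cos φ₀ / cos φ.
Areal scale = h·k = 1 × cos φ₀ / cos φ; at 33.8°, h = 1.000, k = 0.7039, so h·k = 0.7039.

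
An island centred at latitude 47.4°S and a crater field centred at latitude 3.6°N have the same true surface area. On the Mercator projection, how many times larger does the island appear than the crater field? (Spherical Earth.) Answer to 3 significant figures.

2.17

On Mercator, area is exaggerated by sec²φ = 1/cos²φ.
At 47.4°: sec²(47.4°) = 1/0.6769² = 2.183.
At 3.6°: sec²(3.6°) = 1/0.9980² = 1.004.
Ratio = 2.183/1.004 = cos²(3.6°)/cos²(47.4°) ≈ 2.17.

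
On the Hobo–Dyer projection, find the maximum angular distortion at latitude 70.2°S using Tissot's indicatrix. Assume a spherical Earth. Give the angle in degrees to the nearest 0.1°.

87.5°

The Hobo–Dyer projection is cylindrical equal-area with φ₀ = 37.5°. Cylindrical equal-area (φ₀ = 37.5°): h = cos φ / cos 37.5° along meridians, k = cos 37.5° / cos φ along parallels; h·k = 1.
At 70.2°: h = 0.4270, k = 2.342; principal scales a = 2.342, b = 0.4270.
sin(ω/2) = (a − b)/(a + b) = 1.915/2.769 = 0.6916, so ω = 2 arcsin(0.6916) ≈ 87.5°.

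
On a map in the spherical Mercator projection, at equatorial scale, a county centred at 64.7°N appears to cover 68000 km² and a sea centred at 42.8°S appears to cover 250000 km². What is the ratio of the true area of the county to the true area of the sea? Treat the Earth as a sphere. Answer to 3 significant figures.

0.0923

Since Mercator area scale is 1/cos²φ, the true area equals the apparent area multiplied by cos²φ.
True area of county: 68000 × cos²(64.7°) = 68000 × 0.1826 = 12420 km².
True area of sea: 250000 × cos²(42.8°) = 250000 × 0.5384 = 134600 km².
Ratio = 12420 / 134600 ≈ 0.0923.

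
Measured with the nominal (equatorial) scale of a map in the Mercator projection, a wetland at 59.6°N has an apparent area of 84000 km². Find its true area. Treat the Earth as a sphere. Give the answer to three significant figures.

Mercator is conformal, so the point scale is isotropic: h = k = sec φ = 1/cos φ.
Areal scale = k² = sec²φ = 1/cos²(59.6°) = 1/0.5060² = 3.905.
True area = apparent / (areal scale) = 84000 / 3.905 ≈ 21500 km².

21500 km²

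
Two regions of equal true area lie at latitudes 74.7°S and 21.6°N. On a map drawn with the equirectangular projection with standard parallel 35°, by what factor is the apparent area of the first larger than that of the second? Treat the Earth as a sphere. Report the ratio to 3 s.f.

3.52

In the equirectangular projection with standard parallel φ₀ = 35° (x = Rλ cos φ₀, y = Rφ), meridians are true-scale (h = 1) and the parallel scale is k = cos φ₀ / cos φ.
Areal scale at 74.7°: h·k = 1.000 × 3.104 = 3.104.
Areal scale at 21.6°: h·k = 1.000 × 0.8810 = 0.8810.
Ratio = 3.104/0.8810 ≈ 3.52.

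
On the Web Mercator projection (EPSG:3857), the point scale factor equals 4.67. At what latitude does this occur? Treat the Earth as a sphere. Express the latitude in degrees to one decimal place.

Mercator scale is k = sec φ = 1/cos φ.
1/cos φ = 4.67  ⇒  cos φ = 0.2141  ⇒  φ = arccos(0.2141) ≈ 77.6°.

77.6°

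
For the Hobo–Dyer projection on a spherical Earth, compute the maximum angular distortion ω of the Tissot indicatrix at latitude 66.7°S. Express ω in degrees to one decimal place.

Hobo–Dyer is a cylindrical equal-area projection with standard parallels at ±37.5°. For cylindrical equal-area with standard parallel φ₀, h = cos φ / cos φ₀ and k = cos φ₀ / cos φ, so h·k = 1.
At 66.7°: h = 0.4986, k = 2.006; principal scales a = 2.006, b = 0.4986.
sin(ω/2) = (a − b)/(a + b) = 1.507/2.504 = 0.6018, so ω = 2 arcsin(0.6018) ≈ 74.0°.

74.0°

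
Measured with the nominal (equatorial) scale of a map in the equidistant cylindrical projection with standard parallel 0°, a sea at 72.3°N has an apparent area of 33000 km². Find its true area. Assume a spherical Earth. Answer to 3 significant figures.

For the equirectangular projection with φ₀ = 0 (plate carrée), h = 1 along meridians and k = sec φ along parallels.
Areal scale = h·k = 1 × sec φ; at 72.3°, h = 1.000, k = 3.289, so h·k = 3.289.
True area = apparent / (areal scale) = 33000 / 3.289 ≈ 10000 km².

10000 km²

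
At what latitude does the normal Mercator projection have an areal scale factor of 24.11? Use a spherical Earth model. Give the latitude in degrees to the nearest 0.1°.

Mercator areal scale is sec²φ.
sec²φ = 24.11  ⇒  cos²φ = 0.04148  ⇒  cos φ = 0.2037.
φ = arccos(0.2037) ≈ 78.2°.

78.2°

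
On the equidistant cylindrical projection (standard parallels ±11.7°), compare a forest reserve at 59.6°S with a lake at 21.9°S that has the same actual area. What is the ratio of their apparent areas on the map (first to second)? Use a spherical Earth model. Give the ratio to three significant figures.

1.83

The equidistant cylindrical projection with φ₀ = 11.7° has h = 1 (meridians true) and k = cos φ₀ / cos φ along parallels.
Areal scale at 59.6°: h·k = 1.000 × 1.935 = 1.935.
Areal scale at 21.9°: h·k = 1.000 × 1.055 = 1.055.
Ratio = 1.935/1.055 ≈ 1.83.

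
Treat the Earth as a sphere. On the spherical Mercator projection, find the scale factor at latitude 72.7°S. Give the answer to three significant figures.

Mercator is conformal, so the point scale is isotropic: h = k = sec φ = 1/cos φ.
k = 1/cos 72.7° = 1/0.2974 = 3.363.

3.36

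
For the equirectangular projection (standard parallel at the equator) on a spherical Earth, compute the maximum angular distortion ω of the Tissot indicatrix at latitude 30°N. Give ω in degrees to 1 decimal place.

Plate carrée maps x = Rλ, y = Rφ. The meridian scale is h = 1 and the parallel scale is k = 1/cos φ = sec φ.
At 30°: h = 1.000, k = 1.155; principal scales a = 1.155, b = 1.000.
sin(ω/2) = (a − b)/(a + b) = 0.1547/2.155 = 0.07180, so ω = 2 arcsin(0.07180) ≈ 8.2°.

8.2°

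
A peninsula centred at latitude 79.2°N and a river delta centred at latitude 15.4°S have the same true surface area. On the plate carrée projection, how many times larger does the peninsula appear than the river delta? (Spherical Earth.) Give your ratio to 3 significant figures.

For the equirectangular projection with φ₀ = 0 (plate carrée), h = 1 along meridians and k = sec φ along parallels.
Areal scale at 79.2°: h·k = 1.000 × 5.337 = 5.337.
Areal scale at 15.4°: h·k = 1.000 × 1.037 = 1.037.
Ratio = 5.337/1.037 ≈ 5.15.

5.15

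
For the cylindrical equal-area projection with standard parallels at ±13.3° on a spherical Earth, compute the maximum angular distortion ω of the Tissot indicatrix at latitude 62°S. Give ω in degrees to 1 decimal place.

Cylindrical equal-area (φ₀ = 13.3°): h = cos φ / cos 13.3° along meridians, k = cos 13.3° / cos φ along parallels; h·k = 1.
At 62°: h = 0.4824, k = 2.073; principal scales a = 2.073, b = 0.4824.
sin(ω/2) = (a − b)/(a + b) = 1.591/2.555 = 0.6224, so ω = 2 arcsin(0.6224) ≈ 77.0°.

77.0°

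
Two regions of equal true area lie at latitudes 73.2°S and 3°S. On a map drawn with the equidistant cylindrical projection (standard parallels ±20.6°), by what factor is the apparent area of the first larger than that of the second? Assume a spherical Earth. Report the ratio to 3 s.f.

With standard parallel φ₀ = 20.6°, the equirectangular projection gives x = Rλ cos φ₀, y = Rφ, so h = 1 and k = cos 20.6° / cos φ.
Areal scale at 73.2°: h·k = 1.000 × 3.239 = 3.239.
Areal scale at 3°: h·k = 1.000 × 0.9373 = 0.9373.
Ratio = 3.239/0.9373 ≈ 3.46.

3.46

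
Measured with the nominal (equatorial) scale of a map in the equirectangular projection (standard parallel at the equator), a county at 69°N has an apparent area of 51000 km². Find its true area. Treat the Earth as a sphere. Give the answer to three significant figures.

18300 km²

Plate carrée maps x = Rλ, y = Rφ. The meridian scale is h = 1 and the parallel scale is k = 1/cos φ = sec φ.
Areal scale = h·k = 1 × sec φ; at 69°, h = 1.000, k = 2.790, so h·k = 2.790.
True area = apparent / (areal scale) = 51000 / 2.790 ≈ 18300 km².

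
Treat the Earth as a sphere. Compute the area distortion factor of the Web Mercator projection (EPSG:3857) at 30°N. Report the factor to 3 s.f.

For Mercator, h = k = sec φ (a conformal cylindrical projection has a single point scale, 1/cos φ).
Areal scale = k² = sec²φ = 1/cos²(30°) = 1/0.8660² = 1.333.

1.33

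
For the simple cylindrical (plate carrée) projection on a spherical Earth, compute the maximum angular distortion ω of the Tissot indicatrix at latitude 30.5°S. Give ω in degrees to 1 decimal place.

8.5°

In the plate carrée (x = Rλ, y = Rφ), meridians are true-scale (h = 1) and parallels are stretched by k = sec φ.
At 30.5°: h = 1.000, k = 1.161; principal scales a = 1.161, b = 1.000.
sin(ω/2) = (a − b)/(a + b) = 0.1606/2.161 = 0.07433, so ω = 2 arcsin(0.07433) ≈ 8.5°.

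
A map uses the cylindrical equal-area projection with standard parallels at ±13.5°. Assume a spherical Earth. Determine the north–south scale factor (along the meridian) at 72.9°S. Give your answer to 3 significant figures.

For cylindrical equal-area with standard parallel φ₀, h = cos φ / cos φ₀ and k = cos φ₀ / cos φ, so h·k = 1.
h = cos 72.9° / cos 13.5° = 0.2940/0.9724 = 0.3024.

0.302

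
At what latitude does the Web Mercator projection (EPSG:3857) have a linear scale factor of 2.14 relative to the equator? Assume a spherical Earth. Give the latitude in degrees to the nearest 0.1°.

Mercator scale is k = sec φ = 1/cos φ.
1/cos φ = 2.14  ⇒  cos φ = 0.4673  ⇒  φ = arccos(0.4673) ≈ 62.1°.

62.1°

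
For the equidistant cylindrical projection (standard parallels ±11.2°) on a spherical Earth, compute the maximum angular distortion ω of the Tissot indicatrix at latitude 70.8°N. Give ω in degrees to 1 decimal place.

59.7°

With standard parallel φ₀ = 11.2°, the equirectangular projection gives x = Rλ cos φ₀, y = Rφ, so h = 1 and k = cos 11.2° / cos φ.
At 70.8°: h = 1.000, k = 2.983; principal scales a = 2.983, b = 1.000.
sin(ω/2) = (a − b)/(a + b) = 1.983/3.983 = 0.4978, so ω = 2 arcsin(0.4978) ≈ 59.7°.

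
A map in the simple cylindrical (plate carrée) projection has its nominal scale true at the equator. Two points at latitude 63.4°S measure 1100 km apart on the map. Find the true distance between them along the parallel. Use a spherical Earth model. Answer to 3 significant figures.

In the plate carrée (x = Rλ, y = Rφ), meridians are true-scale (h = 1) and parallels are stretched by k = sec φ.
Along the parallel at 63.4°, map distances are exaggerated by k = sec 63.4° = 2.233.
True distance = 1100 / 2.233 = 1100 × cos 63.4° ≈ 493 km.

493 km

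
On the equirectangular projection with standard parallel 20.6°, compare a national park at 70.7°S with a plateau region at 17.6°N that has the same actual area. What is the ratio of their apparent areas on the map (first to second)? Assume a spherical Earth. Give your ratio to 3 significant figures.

The equidistant cylindrical projection with φ₀ = 20.6° has h = 1 (meridians true) and k = cos φ₀ / cos φ along parallels.
Areal scale at 70.7°: h·k = 1.000 × 2.832 = 2.832.
Areal scale at 17.6°: h·k = 1.000 × 0.9820 = 0.9820.
Ratio = 2.832/0.9820 ≈ 2.88.

2.88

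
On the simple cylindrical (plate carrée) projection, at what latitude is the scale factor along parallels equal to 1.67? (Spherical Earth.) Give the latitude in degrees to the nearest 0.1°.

53.2°

Plate carrée: h = 1, k = sec φ along parallels.
sec φ = 1.67  ⇒  cos φ = 0.5988  ⇒  φ ≈ 53.2°.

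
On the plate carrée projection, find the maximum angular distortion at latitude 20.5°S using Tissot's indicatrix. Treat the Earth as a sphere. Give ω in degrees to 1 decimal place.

3.7°

Plate carrée maps x = Rλ, y = Rφ. The meridian scale is h = 1 and the parallel scale is k = 1/cos φ = sec φ.
At 20.5°: h = 1.000, k = 1.068; principal scales a = 1.068, b = 1.000.
sin(ω/2) = (a − b)/(a + b) = 0.06761/2.068 = 0.03270, so ω = 2 arcsin(0.03270) ≈ 3.7°.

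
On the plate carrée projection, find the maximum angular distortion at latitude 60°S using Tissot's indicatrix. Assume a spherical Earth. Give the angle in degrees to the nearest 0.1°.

In the plate carrée (x = Rλ, y = Rφ), meridians are true-scale (h = 1) and parallels are stretched by k = sec φ.
At 60°: h = 1.000, k = 2.000; principal scales a = 2.000, b = 1.000.
sin(ω/2) = (a − b)/(a + b) = 1.0000/3.000 = 0.3333, so ω = 2 arcsin(0.3333) ≈ 38.9°.

38.9°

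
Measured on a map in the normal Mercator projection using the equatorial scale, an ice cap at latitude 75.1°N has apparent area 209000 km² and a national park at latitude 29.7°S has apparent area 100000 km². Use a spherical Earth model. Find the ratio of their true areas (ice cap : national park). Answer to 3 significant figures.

On Mercator the areal scale is sec²φ, so true area = apparent × cos²φ.
True area of ice cap: 209000 × cos²(75.1°) = 209000 × 0.06612 = 13820 km².
True area of national park: 100000 × cos²(29.7°) = 100000 × 0.7545 = 75450 km².
Ratio = 13820 / 75450 ≈ 0.183.

0.183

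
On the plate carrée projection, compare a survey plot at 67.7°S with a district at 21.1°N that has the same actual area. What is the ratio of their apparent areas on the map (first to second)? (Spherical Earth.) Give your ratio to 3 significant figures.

Plate carrée maps x = Rλ, y = Rφ. The meridian scale is h = 1 and the parallel scale is k = 1/cos φ = sec φ.
Areal scale at 67.7°: h·k = 1.000 × 2.635 = 2.635.
Areal scale at 21.1°: h·k = 1.000 × 1.072 = 1.072.
Ratio = 2.635/1.072 ≈ 2.46.

2.46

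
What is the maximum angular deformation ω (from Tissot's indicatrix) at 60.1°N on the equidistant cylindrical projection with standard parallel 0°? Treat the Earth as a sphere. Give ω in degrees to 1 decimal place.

In the plate carrée (x = Rλ, y = Rφ), meridians are true-scale (h = 1) and parallels are stretched by k = sec φ.
At 60.1°: h = 1.000, k = 2.006; principal scales a = 2.006, b = 1.000.
sin(ω/2) = (a − b)/(a + b) = 1.006/3.006 = 0.3347, so ω = 2 arcsin(0.3347) ≈ 39.1°.

39.1°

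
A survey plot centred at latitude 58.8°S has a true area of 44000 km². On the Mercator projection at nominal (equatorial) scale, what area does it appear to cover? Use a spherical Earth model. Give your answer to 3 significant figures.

164000 km²

For Mercator, h = k = sec φ (a conformal cylindrical projection has a single point scale, 1/cos φ).
Areal scale = k² = sec²φ = 1/cos²(58.8°) = 1/0.5180² = 3.726.
Apparent area = 44000 × 3.726 ≈ 164000 km².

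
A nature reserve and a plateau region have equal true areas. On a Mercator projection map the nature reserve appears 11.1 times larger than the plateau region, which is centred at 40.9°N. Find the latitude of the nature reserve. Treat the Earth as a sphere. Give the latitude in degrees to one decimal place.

76.9°

For equal true areas on Mercator, apparent areas scale as sec²φ, so the ratio is cos²φ₂ / cos²φ₁.
cos²φ₂ / cos²φ₁ = 11.1  ⇒  cos φ₁ = cos 40.9° / √11.1 = 0.7559/3.332 = 0.2269.
φ₁ = arccos(0.2269) ≈ 76.9°.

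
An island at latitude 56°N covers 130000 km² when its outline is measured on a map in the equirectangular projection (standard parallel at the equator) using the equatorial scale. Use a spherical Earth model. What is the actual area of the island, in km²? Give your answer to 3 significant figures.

72700 km²

Plate carrée maps x = Rλ, y = Rφ. The meridian scale is h = 1 and the parallel scale is k = 1/cos φ = sec φ.
Areal scale = h·k = 1 × sec φ; at 56°, h = 1.000, k = 1.788, so h·k = 1.788.
True area = apparent / (areal scale) = 130000 / 1.788 ≈ 72700 km².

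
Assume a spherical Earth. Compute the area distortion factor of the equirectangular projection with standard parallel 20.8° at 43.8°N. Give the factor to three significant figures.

1.30

In the equirectangular projection with standard parallel φ₀ = 20.8° (x = Rλ cos φ₀, y = Rφ), meridians are true-scale (h = 1) and the parallel scale is k = cos φ₀ / cos φ.
Areal scale = h·k = 1 × cos φ₀ / cos φ; at 43.8°, h = 1.000, k = 1.295, so h·k = 1.295.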